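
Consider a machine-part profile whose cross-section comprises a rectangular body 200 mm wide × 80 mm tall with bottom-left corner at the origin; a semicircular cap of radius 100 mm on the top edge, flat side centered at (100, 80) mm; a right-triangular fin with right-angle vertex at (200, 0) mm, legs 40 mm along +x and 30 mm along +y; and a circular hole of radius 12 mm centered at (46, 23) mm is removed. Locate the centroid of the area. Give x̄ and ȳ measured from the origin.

x̄ = 102.90 mm, ȳ = 80.33 mm

rectangular body: A = 200 × 80 = 16000.00, centroid at (100.00, 40.00).
semicircular top: A = ½π·100² = 15707.96, centroid at (100.00, 122.44).
triangular fin: A = ½·40·30 = 600.00, centroid at (213.33, 10.00).
hole: A = −π·12² = -452.39, centroid at (46.00, 23.00).
ΣA = 31855.57 mm², ΣAx̄ = 3277986.42 mm³, ΣAȳ = 2558898.77 mm³.
x̄ = 3277986.42/31855.57 = 102.90 mm; ȳ = 2558898.77/31855.57 = 80.33 mm.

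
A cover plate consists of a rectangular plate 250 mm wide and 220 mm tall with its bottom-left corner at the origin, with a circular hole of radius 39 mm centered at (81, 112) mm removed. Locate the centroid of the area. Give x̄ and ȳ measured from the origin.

x̄ = 129.19 mm, ȳ = 109.81 mm

Part | A | x̄ᵢ | ȳᵢ | A·x̄ᵢ | A·ȳᵢ
plate | 55000.00 | 125.00 | 110.00 | 6875000.00 | 6050000.00
hole | -4778.36 | 81.00 | 112.00 | -387047.36 | -535176.59
Σ | 50221.64 |  |  | 6487952.64 | 5514823.41
x̄ = 6487952.64 / 50221.64 = 129.19 mm
ȳ = 5514823.41 / 50221.64 = 109.81 mm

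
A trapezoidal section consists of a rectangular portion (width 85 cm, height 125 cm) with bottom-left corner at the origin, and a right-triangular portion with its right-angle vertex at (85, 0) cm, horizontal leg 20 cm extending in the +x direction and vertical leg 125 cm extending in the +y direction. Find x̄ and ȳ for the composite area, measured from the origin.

rectangular portion: A = 85 × 125 = 10625.00, centroid at (42.50, 62.50).
triangular portion: A = ½·20·125 = 1250.00, centroid at (91.67, 41.67).
ΣA = 11875.00 cm²
ΣAx̄ = (10625.00)(42.50) + (1250.00)(91.67) = 566145.83 cm³
ΣAȳ = (10625.00)(62.50) + (1250.00)(41.67) = 716145.83 cm³
x̄ = 566145.83 / 11875.00 = 47.68 cm
ȳ = 716145.83 / 11875.00 = 60.31 cm

x̄ = 47.68 cm, ȳ = 60.31 cm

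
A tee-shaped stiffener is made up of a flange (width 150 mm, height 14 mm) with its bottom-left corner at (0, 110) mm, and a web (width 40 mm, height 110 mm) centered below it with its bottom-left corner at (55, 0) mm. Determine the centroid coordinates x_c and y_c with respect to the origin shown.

web: A = 40 × 110 = 4400.00, centroid at (75.00, 55.00).
flange: A = 150 × 14 = 2100.00, centroid at (75.00, 117.00).
ΣA = 6500.00 mm²
ΣAx_c = (4400.00)(75.00) + (2100.00)(75.00) = 487500.00 mm³
ΣAy_c = (4400.00)(55.00) + (2100.00)(117.00) = 487700.00 mm³
x_c = 487500.00 / 6500.00 = 75.00 mm
y_c = 487700.00 / 6500.00 = 75.03 mm

x_c = 75.00 mm, y_c = 75.03 mm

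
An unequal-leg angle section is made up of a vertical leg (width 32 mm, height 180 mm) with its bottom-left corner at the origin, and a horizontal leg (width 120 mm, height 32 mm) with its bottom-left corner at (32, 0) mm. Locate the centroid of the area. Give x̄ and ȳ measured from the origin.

Part | A | x̄ᵢ | ȳᵢ | A·x̄ᵢ | A·ȳᵢ
vertical leg | 5760.00 | 16.00 | 90.00 | 92160.00 | 518400.00
horizontal leg | 3840.00 | 92.00 | 16.00 | 353280.00 | 61440.00
Σ | 9600.00 |  |  | 445440.00 | 579840.00
x̄ = 445440.00 / 9600.00 = 46.40 mm
ȳ = 579840.00 / 9600.00 = 60.40 mm

x̄ = 46.40 mm, ȳ = 60.40 mm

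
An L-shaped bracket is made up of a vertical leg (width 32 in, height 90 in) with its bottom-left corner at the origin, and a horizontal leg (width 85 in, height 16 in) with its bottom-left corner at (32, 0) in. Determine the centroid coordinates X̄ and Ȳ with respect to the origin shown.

Part | A | x̄ᵢ | ȳᵢ | A·x̄ᵢ | A·ȳᵢ
vertical leg | 2880.00 | 16.00 | 45.00 | 46080.00 | 129600.00
horizontal leg | 1360.00 | 74.50 | 8.00 | 101320.00 | 10880.00
Σ | 4240.00 |  |  | 147400.00 | 140480.00
X̄ = 147400.00 / 4240.00 = 34.76 in
Ȳ = 140480.00 / 4240.00 = 33.13 in

X̄ = 34.76 in, Ȳ = 33.13 in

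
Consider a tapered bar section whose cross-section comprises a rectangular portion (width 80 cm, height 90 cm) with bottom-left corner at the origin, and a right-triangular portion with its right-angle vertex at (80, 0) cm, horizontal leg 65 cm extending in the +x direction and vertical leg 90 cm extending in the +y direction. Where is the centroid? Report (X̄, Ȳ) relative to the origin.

rectangular portion: A = 80 × 90 = 7200.00, centroid at (40.00, 45.00).
triangular portion: A = ½·65·90 = 2925.00, centroid at (101.67, 30.00).
ΣA = 10125.00 cm², ΣAX̄ = 585375.00 cm³, ΣAȲ = 411750.00 cm³.
X̄ = 585375.00/10125.00 = 57.81 cm; Ȳ = 411750.00/10125.00 = 40.67 cm.

X̄ = 57.81 cm, Ȳ = 40.67 cm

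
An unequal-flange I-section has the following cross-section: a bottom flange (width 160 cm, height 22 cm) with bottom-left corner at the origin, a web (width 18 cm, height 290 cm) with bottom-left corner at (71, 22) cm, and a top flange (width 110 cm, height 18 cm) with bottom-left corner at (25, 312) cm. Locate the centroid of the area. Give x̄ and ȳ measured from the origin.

bottom flange: A = 160 × 22 = 3520.00, centroid at (80.00, 11.00).
web: A = 18 × 290 = 5220.00, centroid at (80.00, 167.00).
top flange: A = 110 × 18 = 1980.00, centroid at (80.00, 321.00).
ΣA = 10720.00 cm²
ΣAx̄ = (3520.00)(80.00) + (5220.00)(80.00) + (1980.00)(80.00) = 857600.00 cm³
ΣAȳ = (3520.00)(11.00) + (5220.00)(167.00) + (1980.00)(321.00) = 1546040.00 cm³
x̄ = 857600.00 / 10720.00 = 80.00 cm
ȳ = 1546040.00 / 10720.00 = 144.22 cm

x̄ = 80.00 cm, ȳ = 144.22 cm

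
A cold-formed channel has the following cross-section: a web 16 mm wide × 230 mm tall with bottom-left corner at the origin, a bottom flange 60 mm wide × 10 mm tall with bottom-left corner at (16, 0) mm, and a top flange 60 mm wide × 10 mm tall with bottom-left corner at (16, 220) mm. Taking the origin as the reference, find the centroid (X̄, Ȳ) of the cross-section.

X̄ = 17.34 mm, Ȳ = 115.00 mm

web: A = 16 × 230 = 3680.00, centroid at (8.00, 115.00).
bottom flange: A = 60 × 10 = 600.00, centroid at (46.00, 5.00).
top flange: A = 60 × 10 = 600.00, centroid at (46.00, 225.00).
ΣA = 4880.00 mm², ΣAX̄ = 84640.00 mm³, ΣAȲ = 561200.00 mm³.
X̄ = 84640.00/4880.00 = 17.34 mm; Ȳ = 561200.00/4880.00 = 115.00 mm.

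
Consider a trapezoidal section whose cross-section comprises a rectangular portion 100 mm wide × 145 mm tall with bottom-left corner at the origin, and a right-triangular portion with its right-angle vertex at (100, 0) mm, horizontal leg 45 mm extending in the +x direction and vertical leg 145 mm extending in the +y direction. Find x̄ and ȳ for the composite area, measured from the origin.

x̄ = 61.94 mm, ȳ = 68.06 mm

rectangular portion: A = 100 × 145 = 14500.00, centroid at (50.00, 72.50).
triangular portion: A = ½·45·145 = 3262.50, centroid at (115.00, 48.33).
ΣA = 17762.50 mm²
ΣAx̄ = (14500.00)(50.00) + (3262.50)(115.00) = 1100187.50 mm³
ΣAȳ = (14500.00)(72.50) + (3262.50)(48.33) = 1208937.50 mm³
x̄ = 1100187.50 / 17762.50 = 61.94 mm
ȳ = 1208937.50 / 17762.50 = 68.06 mm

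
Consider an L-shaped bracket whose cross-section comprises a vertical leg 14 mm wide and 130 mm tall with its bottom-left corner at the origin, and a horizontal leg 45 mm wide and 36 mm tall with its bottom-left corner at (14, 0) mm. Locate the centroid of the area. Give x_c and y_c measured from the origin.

vertical leg: A = 14 × 130 = 1820.00, centroid at (7.00, 65.00).
horizontal leg: A = 45 × 36 = 1620.00, centroid at (36.50, 18.00).
ΣA = 3440.00 mm², ΣAx_c = 71870.00 mm³, ΣAy_c = 147460.00 mm³.
x_c = 71870.00/3440.00 = 20.89 mm; y_c = 147460.00/3440.00 = 42.87 mm.

x_c = 20.89 mm, y_c = 42.87 mm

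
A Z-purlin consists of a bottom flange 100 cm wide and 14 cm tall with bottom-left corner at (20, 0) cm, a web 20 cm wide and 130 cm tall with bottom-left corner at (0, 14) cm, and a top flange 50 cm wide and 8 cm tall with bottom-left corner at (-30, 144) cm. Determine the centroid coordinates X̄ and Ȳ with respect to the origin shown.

X̄ = 27.73 cm, Ȳ = 62.36 cm

bottom flange: A = 100 × 14 = 1400.00, centroid at (70.00, 7.00).
web: A = 20 × 130 = 2600.00, centroid at (10.00, 79.00).
top flange: A = 50 × 8 = 400.00, centroid at (-5.00, 148.00).
ΣA = 4400.00 cm², ΣAX̄ = 122000.00 cm³, ΣAȲ = 274400.00 cm³.
X̄ = 122000.00/4400.00 = 27.73 cm; Ȳ = 274400.00/4400.00 = 62.36 cm.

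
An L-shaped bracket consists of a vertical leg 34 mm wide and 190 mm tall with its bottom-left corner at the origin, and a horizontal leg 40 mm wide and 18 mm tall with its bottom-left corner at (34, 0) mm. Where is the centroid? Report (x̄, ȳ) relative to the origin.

vertical leg: A = 34 × 190 = 6460.00, centroid at (17.00, 95.00).
horizontal leg: A = 40 × 18 = 720.00, centroid at (54.00, 9.00).
ΣA = 7180.00 mm²
ΣAx̄ = (6460.00)(17.00) + (720.00)(54.00) = 148700.00 mm³
ΣAȳ = (6460.00)(95.00) + (720.00)(9.00) = 620180.00 mm³
x̄ = 148700.00 / 7180.00 = 20.71 mm
ȳ = 620180.00 / 7180.00 = 86.38 mm

x̄ = 20.71 mm, ȳ = 86.38 mm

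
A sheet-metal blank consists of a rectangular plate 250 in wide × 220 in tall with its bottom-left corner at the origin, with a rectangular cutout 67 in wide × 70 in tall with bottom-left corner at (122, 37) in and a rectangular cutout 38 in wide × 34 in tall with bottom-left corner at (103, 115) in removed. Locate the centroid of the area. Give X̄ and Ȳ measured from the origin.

plate: A = 250 × 220 = 55000.00, centroid at (125.00, 110.00).
hole 1: A = −(67 × 70) = -4690.00, centroid at (155.50, 72.00).
hole 2: A = −(38 × 34) = -1292.00, centroid at (122.00, 132.00).
ΣA = 49018.00 in²
ΣAX̄ = (55000.00)(125.00) + (-4690.00)(155.50) + (-1292.00)(122.00) = 5988081.00 in³
ΣAȲ = (55000.00)(110.00) + (-4690.00)(72.00) + (-1292.00)(132.00) = 5541776.00 in³
X̄ = 5988081.00 / 49018.00 = 122.16 in
Ȳ = 5541776.00 / 49018.00 = 113.06 in

X̄ = 122.16 in, Ȳ = 113.06 in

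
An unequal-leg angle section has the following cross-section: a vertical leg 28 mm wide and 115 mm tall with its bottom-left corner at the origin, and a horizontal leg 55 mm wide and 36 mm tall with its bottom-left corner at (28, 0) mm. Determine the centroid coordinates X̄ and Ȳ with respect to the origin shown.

X̄ = 29.80 mm, Ȳ = 42.46 mm

Part | A | x̄ᵢ | ȳᵢ | A·x̄ᵢ | A·ȳᵢ
vertical leg | 3220.00 | 14.00 | 57.50 | 45080.00 | 185150.00
horizontal leg | 1980.00 | 55.50 | 18.00 | 109890.00 | 35640.00
Σ | 5200.00 |  |  | 154970.00 | 220790.00
X̄ = 154970.00 / 5200.00 = 29.80 mm
Ȳ = 220790.00 / 5200.00 = 42.46 mm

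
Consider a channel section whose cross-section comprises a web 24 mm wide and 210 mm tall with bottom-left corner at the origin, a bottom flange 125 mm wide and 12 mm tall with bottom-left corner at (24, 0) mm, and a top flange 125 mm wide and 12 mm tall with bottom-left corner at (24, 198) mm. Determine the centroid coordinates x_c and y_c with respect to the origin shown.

x_c = 39.80 mm, y_c = 105.00 mm

web: A = 24 × 210 = 5040.00, centroid at (12.00, 105.00).
bottom flange: A = 125 × 12 = 1500.00, centroid at (86.50, 6.00).
top flange: A = 125 × 12 = 1500.00, centroid at (86.50, 204.00).
ΣA = 8040.00 mm², ΣAx_c = 319980.00 mm³, ΣAy_c = 844200.00 mm³.
x_c = 319980.00/8040.00 = 39.80 mm; y_c = 844200.00/8040.00 = 105.00 mm.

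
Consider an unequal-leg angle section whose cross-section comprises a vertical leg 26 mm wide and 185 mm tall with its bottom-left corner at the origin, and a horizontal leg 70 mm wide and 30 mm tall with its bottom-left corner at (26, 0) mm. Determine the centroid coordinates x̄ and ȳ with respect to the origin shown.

x̄ = 27.59 mm, ȳ = 68.95 mm

vertical leg: A = 26 × 185 = 4810.00, centroid at (13.00, 92.50).
horizontal leg: A = 70 × 30 = 2100.00, centroid at (61.00, 15.00).
ΣA = 6910.00 mm², ΣAx̄ = 190630.00 mm³, ΣAȳ = 476425.00 mm³.
x̄ = 190630.00/6910.00 = 27.59 mm; ȳ = 476425.00/6910.00 = 68.95 mm.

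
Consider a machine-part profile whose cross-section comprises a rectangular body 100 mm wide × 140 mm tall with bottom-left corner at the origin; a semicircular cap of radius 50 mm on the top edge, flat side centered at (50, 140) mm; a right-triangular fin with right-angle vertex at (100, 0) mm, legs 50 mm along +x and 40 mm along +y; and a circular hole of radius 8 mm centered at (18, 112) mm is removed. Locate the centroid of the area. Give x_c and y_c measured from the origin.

x_c = 53.90 mm, y_c = 85.65 mm

rectangular body: A = 100 × 140 = 14000.00, centroid at (50.00, 70.00).
semicircular top: A = ½π·50² = 3926.99, centroid at (50.00, 161.22).
triangular fin: A = ½·50·40 = 1000.00, centroid at (116.67, 13.33).
hole: A = −π·8² = -201.06, centroid at (18.00, 112.00).
ΣA = 18725.93 mm²
ΣAx_c = (14000.00)(50.00) + (3926.99)(50.00) + (1000.00)(116.67) + (-201.06)(18.00) = 1009397.09 mm³
ΣAy_c = (14000.00)(70.00) + (3926.99)(161.22) + (1000.00)(13.33) + (-201.06)(112.00) = 1603926.44 mm³
x_c = 1009397.09 / 18725.93 = 53.90 mm
y_c = 1603926.44 / 18725.93 = 85.65 mm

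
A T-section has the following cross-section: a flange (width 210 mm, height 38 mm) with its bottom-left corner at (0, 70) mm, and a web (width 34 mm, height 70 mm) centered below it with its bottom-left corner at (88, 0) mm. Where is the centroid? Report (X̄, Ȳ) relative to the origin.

web: A = 34 × 70 = 2380.00, centroid at (105.00, 35.00).
flange: A = 210 × 38 = 7980.00, centroid at (105.00, 89.00).
ΣA = 10360.00 mm²
ΣAX̄ = (2380.00)(105.00) + (7980.00)(105.00) = 1087800.00 mm³
ΣAȲ = (2380.00)(35.00) + (7980.00)(89.00) = 793520.00 mm³
X̄ = 1087800.00 / 10360.00 = 105.00 mm
Ȳ = 793520.00 / 10360.00 = 76.59 mm

X̄ = 105.00 mm, Ȳ = 76.59 mm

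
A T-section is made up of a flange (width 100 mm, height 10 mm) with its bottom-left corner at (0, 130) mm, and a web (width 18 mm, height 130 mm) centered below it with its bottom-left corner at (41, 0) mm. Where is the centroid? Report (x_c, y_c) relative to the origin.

web: A = 18 × 130 = 2340.00, centroid at (50.00, 65.00).
flange: A = 100 × 10 = 1000.00, centroid at (50.00, 135.00).
ΣA = 3340.00 mm²
ΣAx_c = (2340.00)(50.00) + (1000.00)(50.00) = 167000.00 mm³
ΣAy_c = (2340.00)(65.00) + (1000.00)(135.00) = 287100.00 mm³
x_c = 167000.00 / 3340.00 = 50.00 mm
y_c = 287100.00 / 3340.00 = 85.96 mm

x_c = 50.00 mm, y_c = 85.96 mm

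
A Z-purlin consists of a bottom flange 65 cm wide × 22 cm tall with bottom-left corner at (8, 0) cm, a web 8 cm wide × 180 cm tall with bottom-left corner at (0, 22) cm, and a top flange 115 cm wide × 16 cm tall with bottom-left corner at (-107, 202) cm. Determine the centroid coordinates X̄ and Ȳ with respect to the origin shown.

bottom flange: A = 65 × 22 = 1430.00, centroid at (40.50, 11.00).
web: A = 8 × 180 = 1440.00, centroid at (4.00, 112.00).
top flange: A = 115 × 16 = 1840.00, centroid at (-49.50, 210.00).
ΣA = 4710.00 cm²
ΣAX̄ = (1430.00)(40.50) + (1440.00)(4.00) + (1840.00)(-49.50) = -27405.00 cm³
ΣAȲ = (1430.00)(11.00) + (1440.00)(112.00) + (1840.00)(210.00) = 563410.00 cm³
X̄ = -27405.00 / 4710.00 = -5.82 cm
Ȳ = 563410.00 / 4710.00 = 119.62 cm

X̄ = -5.82 cm, Ȳ = 119.62 cm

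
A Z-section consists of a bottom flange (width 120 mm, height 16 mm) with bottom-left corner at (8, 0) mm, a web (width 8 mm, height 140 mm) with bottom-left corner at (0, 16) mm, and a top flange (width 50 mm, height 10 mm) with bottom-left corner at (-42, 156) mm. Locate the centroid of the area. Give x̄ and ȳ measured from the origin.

x̄ = 35.75 mm, ȳ = 54.29 mm

bottom flange: A = 120 × 16 = 1920.00, centroid at (68.00, 8.00).
web: A = 8 × 140 = 1120.00, centroid at (4.00, 86.00).
top flange: A = 50 × 10 = 500.00, centroid at (-17.00, 161.00).
ΣA = 3540.00 mm²
ΣAx̄ = (1920.00)(68.00) + (1120.00)(4.00) + (500.00)(-17.00) = 126540.00 mm³
ΣAȳ = (1920.00)(8.00) + (1120.00)(86.00) + (500.00)(161.00) = 192180.00 mm³
x̄ = 126540.00 / 3540.00 = 35.75 mm
ȳ = 192180.00 / 3540.00 = 54.29 mm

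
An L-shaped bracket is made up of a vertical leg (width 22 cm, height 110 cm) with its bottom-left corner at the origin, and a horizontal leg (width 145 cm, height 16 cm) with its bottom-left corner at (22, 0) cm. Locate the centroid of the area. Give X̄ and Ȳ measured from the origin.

X̄ = 51.87 cm, Ȳ = 32.00 cm

Part | A | x̄ᵢ | ȳᵢ | A·x̄ᵢ | A·ȳᵢ
vertical leg | 2420.00 | 11.00 | 55.00 | 26620.00 | 133100.00
horizontal leg | 2320.00 | 94.50 | 8.00 | 219240.00 | 18560.00
Σ | 4740.00 |  |  | 245860.00 | 151660.00
X̄ = 245860.00 / 4740.00 = 51.87 cm
Ȳ = 151660.00 / 4740.00 = 32.00 cm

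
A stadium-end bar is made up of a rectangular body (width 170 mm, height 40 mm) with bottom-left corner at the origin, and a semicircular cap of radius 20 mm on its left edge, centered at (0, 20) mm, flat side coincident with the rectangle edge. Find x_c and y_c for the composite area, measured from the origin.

x_c = 77.09 mm, y_c = 20.00 mm

rectangular body: A = 170 × 40 = 6800.00, centroid at (85.00, 20.00).
semicircular end: A = ½π·20² = 628.32, centroid at (-8.49, 20.00).
ΣA = 7428.32 mm², ΣAx_c = 572666.67 mm³, ΣAy_c = 148566.37 mm³.
x_c = 572666.67/7428.32 = 77.09 mm; y_c = 148566.37/7428.32 = 20.00 mm.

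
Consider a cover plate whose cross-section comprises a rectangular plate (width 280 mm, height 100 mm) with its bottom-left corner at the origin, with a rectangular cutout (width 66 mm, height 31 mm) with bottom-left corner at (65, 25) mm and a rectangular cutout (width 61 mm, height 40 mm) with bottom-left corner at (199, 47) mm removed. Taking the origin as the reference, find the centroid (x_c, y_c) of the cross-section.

x_c = 134.37 mm, y_c = 49.06 mm

Part | A | x̄ᵢ | ȳᵢ | A·x̄ᵢ | A·ȳᵢ
plate | 28000.00 | 140.00 | 50.00 | 3920000.00 | 1400000.00
hole 1 | -2046.00 | 98.00 | 40.50 | -200508.00 | -82863.00
hole 2 | -2440.00 | 229.50 | 67.00 | -559980.00 | -163480.00
Σ | 23514.00 |  |  | 3159512.00 | 1153657.00
x_c = 3159512.00 / 23514.00 = 134.37 mm
y_c = 1153657.00 / 23514.00 = 49.06 mm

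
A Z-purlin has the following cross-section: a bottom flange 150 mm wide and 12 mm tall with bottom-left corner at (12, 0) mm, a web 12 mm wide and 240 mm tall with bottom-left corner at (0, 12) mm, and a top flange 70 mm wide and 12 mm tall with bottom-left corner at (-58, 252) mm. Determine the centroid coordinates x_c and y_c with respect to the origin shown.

bottom flange: A = 150 × 12 = 1800.00, centroid at (87.00, 6.00).
web: A = 12 × 240 = 2880.00, centroid at (6.00, 132.00).
top flange: A = 70 × 12 = 840.00, centroid at (-23.00, 258.00).
ΣA = 5520.00 mm²
ΣAx_c = (1800.00)(87.00) + (2880.00)(6.00) + (840.00)(-23.00) = 154560.00 mm³
ΣAy_c = (1800.00)(6.00) + (2880.00)(132.00) + (840.00)(258.00) = 607680.00 mm³
x_c = 154560.00 / 5520.00 = 28.00 mm
y_c = 607680.00 / 5520.00 = 110.09 mm

x_c = 28.00 mm, y_c = 110.09 mm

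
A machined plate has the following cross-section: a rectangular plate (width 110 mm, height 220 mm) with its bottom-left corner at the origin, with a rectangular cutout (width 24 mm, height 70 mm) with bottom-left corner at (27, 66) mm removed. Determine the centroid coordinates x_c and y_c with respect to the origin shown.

x_c = 56.19 mm, y_c = 110.67 mm

Part | A | x̄ᵢ | ȳᵢ | A·x̄ᵢ | A·ȳᵢ
plate | 24200.00 | 55.00 | 110.00 | 1331000.00 | 2662000.00
hole | -1680.00 | 39.00 | 101.00 | -65520.00 | -169680.00
Σ | 22520.00 |  |  | 1265480.00 | 2492320.00
x_c = 1265480.00 / 22520.00 = 56.19 mm
y_c = 2492320.00 / 22520.00 = 110.67 mm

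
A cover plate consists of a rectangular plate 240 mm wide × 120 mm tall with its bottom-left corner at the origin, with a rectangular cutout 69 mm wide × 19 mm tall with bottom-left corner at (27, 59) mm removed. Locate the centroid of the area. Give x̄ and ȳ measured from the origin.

Part | A | x̄ᵢ | ȳᵢ | A·x̄ᵢ | A·ȳᵢ
plate | 28800.00 | 120.00 | 60.00 | 3456000.00 | 1728000.00
hole | -1311.00 | 61.50 | 68.50 | -80626.50 | -89803.50
Σ | 27489.00 |  |  | 3375373.50 | 1638196.50
x̄ = 3375373.50 / 27489.00 = 122.79 mm
ȳ = 1638196.50 / 27489.00 = 59.59 mm

x̄ = 122.79 mm, ȳ = 59.59 mm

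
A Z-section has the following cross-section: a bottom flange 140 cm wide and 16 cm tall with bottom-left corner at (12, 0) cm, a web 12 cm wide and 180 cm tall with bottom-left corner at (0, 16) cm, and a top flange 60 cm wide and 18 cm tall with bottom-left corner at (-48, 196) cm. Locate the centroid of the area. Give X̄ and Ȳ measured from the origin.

Part | A | x̄ᵢ | ȳᵢ | A·x̄ᵢ | A·ȳᵢ
bottom flange | 2240.00 | 82.00 | 8.00 | 183680.00 | 17920.00
web | 2160.00 | 6.00 | 106.00 | 12960.00 | 228960.00
top flange | 1080.00 | -18.00 | 205.00 | -19440.00 | 221400.00
Σ | 5480.00 |  |  | 177200.00 | 468280.00
X̄ = 177200.00 / 5480.00 = 32.34 cm
Ȳ = 468280.00 / 5480.00 = 85.45 cm

X̄ = 32.34 cm, Ȳ = 85.45 cm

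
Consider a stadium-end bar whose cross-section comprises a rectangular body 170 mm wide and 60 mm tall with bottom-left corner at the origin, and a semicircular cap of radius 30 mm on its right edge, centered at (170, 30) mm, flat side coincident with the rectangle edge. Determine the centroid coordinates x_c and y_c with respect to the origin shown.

rectangular body: A = 170 × 60 = 10200.00, centroid at (85.00, 30.00).
semicircular end: A = ½π·30² = 1413.72, centroid at (182.73, 30.00).
ΣA = 11613.72 mm²
ΣAx_c = (10200.00)(85.00) + (1413.72)(182.73) = 1125331.84 mm³
ΣAy_c = (10200.00)(30.00) + (1413.72)(30.00) = 348411.50 mm³
x_c = 1125331.84 / 11613.72 = 96.90 mm
y_c = 348411.50 / 11613.72 = 30.00 mm

x_c = 96.90 mm, y_c = 30.00 mm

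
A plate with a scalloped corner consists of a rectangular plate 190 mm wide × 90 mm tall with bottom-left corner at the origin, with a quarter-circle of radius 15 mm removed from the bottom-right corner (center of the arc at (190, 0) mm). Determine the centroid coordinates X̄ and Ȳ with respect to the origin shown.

X̄ = 94.07 mm, Ȳ = 45.40 mm

plate: A = 190 × 90 = 17100.00, centroid at (95.00, 45.00).
removed quarter-circle: A = −¼π·15² = -176.71, centroid at (183.63, 6.37).
ΣA = 16923.29 mm²
ΣAX̄ = (17100.00)(95.00) + (-176.71)(183.63) = 1592049.23 mm³
ΣAȲ = (17100.00)(45.00) + (-176.71)(6.37) = 768375.00 mm³
X̄ = 1592049.23 / 16923.29 = 94.07 mm
Ȳ = 768375.00 / 16923.29 = 45.40 mm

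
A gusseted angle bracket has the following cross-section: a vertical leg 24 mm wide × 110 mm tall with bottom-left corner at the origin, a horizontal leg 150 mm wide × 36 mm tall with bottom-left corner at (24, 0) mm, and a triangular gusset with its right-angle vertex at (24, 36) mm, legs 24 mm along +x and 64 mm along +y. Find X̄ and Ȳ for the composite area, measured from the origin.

Part | A | x̄ᵢ | ȳᵢ | A·x̄ᵢ | A·ȳᵢ
vertical leg | 2640.00 | 12.00 | 55.00 | 31680.00 | 145200.00
horizontal leg | 5400.00 | 99.00 | 18.00 | 534600.00 | 97200.00
gusset | 768.00 | 32.00 | 57.33 | 24576.00 | 44032.00
Σ | 8808.00 |  |  | 590856.00 | 286432.00
X̄ = 590856.00 / 8808.00 = 67.08 mm
Ȳ = 286432.00 / 8808.00 = 32.52 mm

X̄ = 67.08 mm, Ȳ = 32.52 mm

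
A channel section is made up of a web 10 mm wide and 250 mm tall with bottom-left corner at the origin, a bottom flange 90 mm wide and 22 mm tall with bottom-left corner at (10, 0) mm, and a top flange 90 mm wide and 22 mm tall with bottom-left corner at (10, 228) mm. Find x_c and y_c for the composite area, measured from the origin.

x_c = 35.65 mm, y_c = 125.00 mm

Part | A | x̄ᵢ | ȳᵢ | A·x̄ᵢ | A·ȳᵢ
web | 2500.00 | 5.00 | 125.00 | 12500.00 | 312500.00
bottom flange | 1980.00 | 55.00 | 11.00 | 108900.00 | 21780.00
top flange | 1980.00 | 55.00 | 239.00 | 108900.00 | 473220.00
Σ | 6460.00 |  |  | 230300.00 | 807500.00
x_c = 230300.00 / 6460.00 = 35.65 mm
y_c = 807500.00 / 6460.00 = 125.00 mm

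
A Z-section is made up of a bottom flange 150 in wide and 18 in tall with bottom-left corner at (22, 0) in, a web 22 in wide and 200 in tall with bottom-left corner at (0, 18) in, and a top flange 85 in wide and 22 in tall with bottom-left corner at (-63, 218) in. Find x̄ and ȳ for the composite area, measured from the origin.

Part | A | x̄ᵢ | ȳᵢ | A·x̄ᵢ | A·ȳᵢ
bottom flange | 2700.00 | 97.00 | 9.00 | 261900.00 | 24300.00
web | 4400.00 | 11.00 | 118.00 | 48400.00 | 519200.00
top flange | 1870.00 | -20.50 | 229.00 | -38335.00 | 428230.00
Σ | 8970.00 |  |  | 271965.00 | 971730.00
x̄ = 271965.00 / 8970.00 = 30.32 in
ȳ = 971730.00 / 8970.00 = 108.33 in

x̄ = 30.32 in, ȳ = 108.33 in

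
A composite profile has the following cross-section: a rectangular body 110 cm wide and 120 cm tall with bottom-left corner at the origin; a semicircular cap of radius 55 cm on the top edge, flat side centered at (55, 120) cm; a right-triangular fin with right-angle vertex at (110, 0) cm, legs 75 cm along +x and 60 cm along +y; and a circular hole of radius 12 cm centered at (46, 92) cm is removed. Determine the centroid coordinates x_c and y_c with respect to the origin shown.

x_c = 64.32 cm, y_c = 74.76 cm

rectangular body: A = 110 × 120 = 13200.00, centroid at (55.00, 60.00).
semicircular top: A = ½π·55² = 4751.66, centroid at (55.00, 143.34).
triangular fin: A = ½·75·60 = 2250.00, centroid at (135.00, 20.00).
hole: A = −π·12² = -452.39, centroid at (46.00, 92.00).
ΣA = 19749.27 cm²
ΣAx_c = (13200.00)(55.00) + (4751.66)(55.00) + (2250.00)(135.00) + (-452.39)(46.00) = 1270281.33 cm³
ΣAy_c = (13200.00)(60.00) + (4751.66)(143.34) + (2250.00)(20.00) + (-452.39)(92.00) = 1476495.91 cm³
x_c = 1270281.33 / 19749.27 = 64.32 cm
y_c = 1476495.91 / 19749.27 = 74.76 cm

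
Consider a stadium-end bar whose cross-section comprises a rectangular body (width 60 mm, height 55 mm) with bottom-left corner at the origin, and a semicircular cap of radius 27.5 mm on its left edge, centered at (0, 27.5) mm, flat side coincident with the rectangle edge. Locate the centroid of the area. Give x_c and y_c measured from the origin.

x_c = 18.97 mm, y_c = 27.50 mm

Part | A | x̄ᵢ | ȳᵢ | A·x̄ᵢ | A·ȳᵢ
rectangular body | 3300.00 | 30.00 | 27.50 | 99000.00 | 90750.00
semicircular end | 1187.91 | -11.67 | 27.50 | -13864.58 | 32667.65
Σ | 4487.91 |  |  | 85135.42 | 123417.65
x_c = 85135.42 / 4487.91 = 18.97 mm
y_c = 123417.65 / 4487.91 = 27.50 mm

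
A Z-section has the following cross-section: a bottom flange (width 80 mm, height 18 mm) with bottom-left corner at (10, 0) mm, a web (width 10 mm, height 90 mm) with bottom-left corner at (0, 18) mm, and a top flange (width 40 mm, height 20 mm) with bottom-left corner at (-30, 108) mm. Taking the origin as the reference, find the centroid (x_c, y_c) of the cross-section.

Part | A | x̄ᵢ | ȳᵢ | A·x̄ᵢ | A·ȳᵢ
bottom flange | 1440.00 | 50.00 | 9.00 | 72000.00 | 12960.00
web | 900.00 | 5.00 | 63.00 | 4500.00 | 56700.00
top flange | 800.00 | -10.00 | 118.00 | -8000.00 | 94400.00
Σ | 3140.00 |  |  | 68500.00 | 164060.00
x_c = 68500.00 / 3140.00 = 21.82 mm
y_c = 164060.00 / 3140.00 = 52.25 mm

x_c = 21.82 mm, y_c = 52.25 mm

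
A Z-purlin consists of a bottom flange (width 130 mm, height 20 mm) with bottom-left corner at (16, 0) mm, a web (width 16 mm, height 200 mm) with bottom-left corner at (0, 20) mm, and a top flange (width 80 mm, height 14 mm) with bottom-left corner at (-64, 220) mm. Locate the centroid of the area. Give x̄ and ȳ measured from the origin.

Part | A | x̄ᵢ | ȳᵢ | A·x̄ᵢ | A·ȳᵢ
bottom flange | 2600.00 | 81.00 | 10.00 | 210600.00 | 26000.00
web | 3200.00 | 8.00 | 120.00 | 25600.00 | 384000.00
top flange | 1120.00 | -24.00 | 227.00 | -26880.00 | 254240.00
Σ | 6920.00 |  |  | 209320.00 | 664240.00
x̄ = 209320.00 / 6920.00 = 30.25 mm
ȳ = 664240.00 / 6920.00 = 95.99 mm

x̄ = 30.25 mm, ȳ = 95.99 mm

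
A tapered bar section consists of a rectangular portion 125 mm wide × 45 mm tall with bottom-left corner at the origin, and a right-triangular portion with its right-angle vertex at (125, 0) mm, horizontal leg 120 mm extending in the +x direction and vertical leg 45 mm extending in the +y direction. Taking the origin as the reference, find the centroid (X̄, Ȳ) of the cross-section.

X̄ = 95.74 mm, Ȳ = 20.07 mm

rectangular portion: A = 125 × 45 = 5625.00, centroid at (62.50, 22.50).
triangular portion: A = ½·120·45 = 2700.00, centroid at (165.00, 15.00).
ΣA = 8325.00 mm²
ΣAX̄ = (5625.00)(62.50) + (2700.00)(165.00) = 797062.50 mm³
ΣAȲ = (5625.00)(22.50) + (2700.00)(15.00) = 167062.50 mm³
X̄ = 797062.50 / 8325.00 = 95.74 mm
Ȳ = 167062.50 / 8325.00 = 20.07 mm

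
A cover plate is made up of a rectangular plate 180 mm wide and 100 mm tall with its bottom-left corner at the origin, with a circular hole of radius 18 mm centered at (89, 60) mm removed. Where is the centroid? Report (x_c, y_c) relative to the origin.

x_c = 90.06 mm, y_c = 49.40 mm

Part | A | x̄ᵢ | ȳᵢ | A·x̄ᵢ | A·ȳᵢ
plate | 18000.00 | 90.00 | 50.00 | 1620000.00 | 900000.00
hole | -1017.88 | 89.00 | 60.00 | -90590.97 | -61072.56
Σ | 16982.12 |  |  | 1529409.03 | 838927.44
x_c = 1529409.03 / 16982.12 = 90.06 mm
y_c = 838927.44 / 16982.12 = 49.40 mm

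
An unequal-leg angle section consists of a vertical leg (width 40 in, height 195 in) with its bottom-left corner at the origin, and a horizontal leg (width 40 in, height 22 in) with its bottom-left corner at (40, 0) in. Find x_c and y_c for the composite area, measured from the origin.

vertical leg: A = 40 × 195 = 7800.00, centroid at (20.00, 97.50).
horizontal leg: A = 40 × 22 = 880.00, centroid at (60.00, 11.00).
ΣA = 8680.00 in², ΣAx_c = 208800.00 in³, ΣAy_c = 770180.00 in³.
x_c = 208800.00/8680.00 = 24.06 in; y_c = 770180.00/8680.00 = 88.73 in.

x_c = 24.06 in, y_c = 88.73 in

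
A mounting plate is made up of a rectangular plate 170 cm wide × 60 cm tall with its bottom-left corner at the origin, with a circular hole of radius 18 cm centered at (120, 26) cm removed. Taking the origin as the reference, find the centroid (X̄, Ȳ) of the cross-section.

plate: A = 170 × 60 = 10200.00, centroid at (85.00, 30.00).
hole: A = −π·18² = -1017.88, centroid at (120.00, 26.00).
ΣA = 9182.12 cm²
ΣAX̄ = (10200.00)(85.00) + (-1017.88)(120.00) = 744854.88 cm³
ΣAȲ = (10200.00)(30.00) + (-1017.88)(26.00) = 279535.22 cm³
X̄ = 744854.88 / 9182.12 = 81.12 cm
Ȳ = 279535.22 / 9182.12 = 30.44 cm

X̄ = 81.12 cm, Ȳ = 30.44 cm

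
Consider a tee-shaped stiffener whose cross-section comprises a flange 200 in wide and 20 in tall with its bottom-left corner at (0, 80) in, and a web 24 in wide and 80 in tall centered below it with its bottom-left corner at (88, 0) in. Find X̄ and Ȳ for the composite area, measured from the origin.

X̄ = 100.00 in, Ȳ = 73.78 in

web: A = 24 × 80 = 1920.00, centroid at (100.00, 40.00).
flange: A = 200 × 20 = 4000.00, centroid at (100.00, 90.00).
ΣA = 5920.00 in²
ΣAX̄ = (1920.00)(100.00) + (4000.00)(100.00) = 592000.00 in³
ΣAȲ = (1920.00)(40.00) + (4000.00)(90.00) = 436800.00 in³
X̄ = 592000.00 / 5920.00 = 100.00 in
Ȳ = 436800.00 / 5920.00 = 73.78 in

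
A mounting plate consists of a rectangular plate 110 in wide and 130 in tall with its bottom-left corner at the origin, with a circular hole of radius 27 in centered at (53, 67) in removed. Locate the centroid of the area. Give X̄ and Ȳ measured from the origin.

X̄ = 55.38 in, Ȳ = 64.62 in

plate: A = 110 × 130 = 14300.00, centroid at (55.00, 65.00).
hole: A = −π·27² = -2290.22, centroid at (53.00, 67.00).
ΣA = 12009.78 in², ΣAX̄ = 665118.28 in³, ΣAȲ = 776055.19 in³.
X̄ = 665118.28/12009.78 = 55.38 in; Ȳ = 776055.19/12009.78 = 64.62 in.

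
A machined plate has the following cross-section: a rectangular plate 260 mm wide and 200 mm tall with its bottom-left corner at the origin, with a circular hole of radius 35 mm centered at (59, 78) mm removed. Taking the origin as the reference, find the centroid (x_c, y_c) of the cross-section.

x_c = 135.67 mm, y_c = 101.76 mm

plate: A = 260 × 200 = 52000.00, centroid at (130.00, 100.00).
hole: A = −π·35² = -3848.45, centroid at (59.00, 78.00).
ΣA = 48151.55 mm²
ΣAx_c = (52000.00)(130.00) + (-3848.45)(59.00) = 6532941.39 mm³
ΣAy_c = (52000.00)(100.00) + (-3848.45)(78.00) = 4899820.82 mm³
x_c = 6532941.39 / 48151.55 = 135.67 mm
y_c = 4899820.82 / 48151.55 = 101.76 mm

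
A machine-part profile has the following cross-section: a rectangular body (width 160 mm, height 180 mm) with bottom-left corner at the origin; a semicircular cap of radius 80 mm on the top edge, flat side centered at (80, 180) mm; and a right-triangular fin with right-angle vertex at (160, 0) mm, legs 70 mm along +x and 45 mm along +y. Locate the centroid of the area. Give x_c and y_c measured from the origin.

x_c = 84.03 mm, y_c = 117.90 mm

Part | A | x̄ᵢ | ȳᵢ | A·x̄ᵢ | A·ȳᵢ
rectangular body | 28800.00 | 80.00 | 90.00 | 2304000.00 | 2592000.00
semicircular top | 10053.10 | 80.00 | 213.95 | 804247.72 | 2150890.70
triangular fin | 1575.00 | 183.33 | 15.00 | 288750.00 | 23625.00
Σ | 40428.10 |  |  | 3396997.72 | 4766515.70
x_c = 3396997.72 / 40428.10 = 84.03 mm
y_c = 4766515.70 / 40428.10 = 117.90 mm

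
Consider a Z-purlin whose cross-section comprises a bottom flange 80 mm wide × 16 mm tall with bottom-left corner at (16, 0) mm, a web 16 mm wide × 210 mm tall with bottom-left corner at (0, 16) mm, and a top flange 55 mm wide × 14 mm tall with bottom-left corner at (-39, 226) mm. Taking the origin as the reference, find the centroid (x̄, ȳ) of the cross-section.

bottom flange: A = 80 × 16 = 1280.00, centroid at (56.00, 8.00).
web: A = 16 × 210 = 3360.00, centroid at (8.00, 121.00).
top flange: A = 55 × 14 = 770.00, centroid at (-11.50, 233.00).
ΣA = 5410.00 mm²
ΣAx̄ = (1280.00)(56.00) + (3360.00)(8.00) + (770.00)(-11.50) = 89705.00 mm³
ΣAȳ = (1280.00)(8.00) + (3360.00)(121.00) + (770.00)(233.00) = 596210.00 mm³
x̄ = 89705.00 / 5410.00 = 16.58 mm
ȳ = 596210.00 / 5410.00 = 110.21 mm

x̄ = 16.58 mm, ȳ = 110.21 mm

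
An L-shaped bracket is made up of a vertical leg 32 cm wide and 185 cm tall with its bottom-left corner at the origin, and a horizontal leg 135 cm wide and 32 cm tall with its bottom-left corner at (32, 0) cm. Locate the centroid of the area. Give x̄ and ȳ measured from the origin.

x̄ = 51.23 cm, ȳ = 60.23 cm

vertical leg: A = 32 × 185 = 5920.00, centroid at (16.00, 92.50).
horizontal leg: A = 135 × 32 = 4320.00, centroid at (99.50, 16.00).
ΣA = 10240.00 cm², ΣAx̄ = 524560.00 cm³, ΣAȳ = 616720.00 cm³.
x̄ = 524560.00/10240.00 = 51.23 cm; ȳ = 616720.00/10240.00 = 60.23 cm.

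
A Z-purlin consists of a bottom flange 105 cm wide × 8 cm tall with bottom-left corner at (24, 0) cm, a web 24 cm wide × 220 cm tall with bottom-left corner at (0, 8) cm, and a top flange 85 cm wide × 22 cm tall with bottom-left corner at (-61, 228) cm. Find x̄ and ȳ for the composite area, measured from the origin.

x̄ = 11.64 cm, ȳ = 134.33 cm

bottom flange: A = 105 × 8 = 840.00, centroid at (76.50, 4.00).
web: A = 24 × 220 = 5280.00, centroid at (12.00, 118.00).
top flange: A = 85 × 22 = 1870.00, centroid at (-18.50, 239.00).
ΣA = 7990.00 cm², ΣAx̄ = 93025.00 cm³, ΣAȳ = 1073330.00 cm³.
x̄ = 93025.00/7990.00 = 11.64 cm; ȳ = 1073330.00/7990.00 = 134.33 cm.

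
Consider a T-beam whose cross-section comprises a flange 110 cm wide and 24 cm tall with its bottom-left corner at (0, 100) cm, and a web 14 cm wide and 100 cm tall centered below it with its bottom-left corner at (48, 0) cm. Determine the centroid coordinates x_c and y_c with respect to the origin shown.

Part | A | x̄ᵢ | ȳᵢ | A·x̄ᵢ | A·ȳᵢ
web | 1400.00 | 55.00 | 50.00 | 77000.00 | 70000.00
flange | 2640.00 | 55.00 | 112.00 | 145200.00 | 295680.00
Σ | 4040.00 |  |  | 222200.00 | 365680.00
x_c = 222200.00 / 4040.00 = 55.00 cm
y_c = 365680.00 / 4040.00 = 90.51 cm

x_c = 55.00 cm, y_c = 90.51 cm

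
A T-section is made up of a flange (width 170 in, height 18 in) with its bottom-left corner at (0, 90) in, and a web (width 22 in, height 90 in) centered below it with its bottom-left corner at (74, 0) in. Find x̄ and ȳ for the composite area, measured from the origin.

x̄ = 85.00 in, ȳ = 77.79 in

Part | A | x̄ᵢ | ȳᵢ | A·x̄ᵢ | A·ȳᵢ
web | 1980.00 | 85.00 | 45.00 | 168300.00 | 89100.00
flange | 3060.00 | 85.00 | 99.00 | 260100.00 | 302940.00
Σ | 5040.00 |  |  | 428400.00 | 392040.00
x̄ = 428400.00 / 5040.00 = 85.00 in
ȳ = 392040.00 / 5040.00 = 77.79 in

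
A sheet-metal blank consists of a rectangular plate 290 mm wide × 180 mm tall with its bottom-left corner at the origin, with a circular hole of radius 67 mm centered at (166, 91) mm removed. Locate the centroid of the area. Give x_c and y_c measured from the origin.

x_c = 137.23 mm, y_c = 89.63 mm

Part | A | x̄ᵢ | ȳᵢ | A·x̄ᵢ | A·ȳᵢ
plate | 52200.00 | 145.00 | 90.00 | 7569000.00 | 4698000.00
hole | -14102.61 | 166.00 | 91.00 | -2341033.16 | -1283337.46
Σ | 38097.39 |  |  | 5227966.84 | 3414662.54
x_c = 5227966.84 / 38097.39 = 137.23 mm
y_c = 3414662.54 / 38097.39 = 89.63 mm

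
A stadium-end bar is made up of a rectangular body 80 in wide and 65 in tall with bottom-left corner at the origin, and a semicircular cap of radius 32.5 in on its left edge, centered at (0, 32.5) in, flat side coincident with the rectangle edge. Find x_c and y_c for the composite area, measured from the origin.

rectangular body: A = 80 × 65 = 5200.00, centroid at (40.00, 32.50).
semicircular end: A = ½π·32.5² = 1659.15, centroid at (-13.79, 32.50).
ΣA = 6859.15 in², ΣAx_c = 185114.58 in³, ΣAy_c = 222922.49 in³.
x_c = 185114.58/6859.15 = 26.99 in; y_c = 222922.49/6859.15 = 32.50 in.

x_c = 26.99 in, y_c = 32.50 in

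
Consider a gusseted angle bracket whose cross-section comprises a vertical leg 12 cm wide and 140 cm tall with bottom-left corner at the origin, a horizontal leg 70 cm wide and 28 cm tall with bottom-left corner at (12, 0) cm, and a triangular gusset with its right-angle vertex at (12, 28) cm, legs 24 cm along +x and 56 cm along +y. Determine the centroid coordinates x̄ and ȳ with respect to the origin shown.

x̄ = 26.82 cm, ȳ = 40.91 cm

Part | A | x̄ᵢ | ȳᵢ | A·x̄ᵢ | A·ȳᵢ
vertical leg | 1680.00 | 6.00 | 70.00 | 10080.00 | 117600.00
horizontal leg | 1960.00 | 47.00 | 14.00 | 92120.00 | 27440.00
gusset | 672.00 | 20.00 | 46.67 | 13440.00 | 31360.00
Σ | 4312.00 |  |  | 115640.00 | 176400.00
x̄ = 115640.00 / 4312.00 = 26.82 cm
ȳ = 176400.00 / 4312.00 = 40.91 cm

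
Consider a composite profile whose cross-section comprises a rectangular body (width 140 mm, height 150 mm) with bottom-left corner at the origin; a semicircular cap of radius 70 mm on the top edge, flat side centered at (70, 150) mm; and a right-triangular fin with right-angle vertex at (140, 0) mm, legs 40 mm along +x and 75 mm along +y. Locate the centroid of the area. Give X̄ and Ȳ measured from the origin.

X̄ = 74.14 mm, Ȳ = 99.21 mm

rectangular body: A = 140 × 150 = 21000.00, centroid at (70.00, 75.00).
semicircular top: A = ½π·70² = 7696.90, centroid at (70.00, 179.71).
triangular fin: A = ½·40·75 = 1500.00, centroid at (153.33, 25.00).
ΣA = 30196.90 mm², ΣAX̄ = 2238783.14 mm³, ΣAȲ = 2995701.97 mm³.
X̄ = 2238783.14/30196.90 = 74.14 mm; Ȳ = 2995701.97/30196.90 = 99.21 mm.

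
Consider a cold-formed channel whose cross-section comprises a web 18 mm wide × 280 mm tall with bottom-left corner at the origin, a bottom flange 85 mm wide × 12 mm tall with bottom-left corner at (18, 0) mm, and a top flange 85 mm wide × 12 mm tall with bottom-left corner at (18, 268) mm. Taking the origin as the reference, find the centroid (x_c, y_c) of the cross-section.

x_c = 23.84 mm, y_c = 140.00 mm

web: A = 18 × 280 = 5040.00, centroid at (9.00, 140.00).
bottom flange: A = 85 × 12 = 1020.00, centroid at (60.50, 6.00).
top flange: A = 85 × 12 = 1020.00, centroid at (60.50, 274.00).
ΣA = 7080.00 mm²
ΣAx_c = (5040.00)(9.00) + (1020.00)(60.50) + (1020.00)(60.50) = 168780.00 mm³
ΣAy_c = (5040.00)(140.00) + (1020.00)(6.00) + (1020.00)(274.00) = 991200.00 mm³
x_c = 168780.00 / 7080.00 = 23.84 mm
y_c = 991200.00 / 7080.00 = 140.00 mm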